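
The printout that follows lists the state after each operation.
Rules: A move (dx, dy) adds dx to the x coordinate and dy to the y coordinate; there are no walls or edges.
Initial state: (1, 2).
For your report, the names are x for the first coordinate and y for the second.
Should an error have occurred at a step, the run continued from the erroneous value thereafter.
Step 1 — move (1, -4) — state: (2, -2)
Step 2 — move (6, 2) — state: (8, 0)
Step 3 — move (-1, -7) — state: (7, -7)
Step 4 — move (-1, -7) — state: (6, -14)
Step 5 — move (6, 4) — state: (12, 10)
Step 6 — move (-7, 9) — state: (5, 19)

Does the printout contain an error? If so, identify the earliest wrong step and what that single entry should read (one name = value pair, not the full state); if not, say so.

step 5, y = -10

Recomputing the run from the initial state:
step 1: x = 2, y = -2
step 2: x = 8, y = 0
step 3: x = 7, y = -7
step 4: x = 6, y = -14
step 5: x = 12, y = -10
step 6: x = 5, y = -1
The first disagreement with the printout is at step 5, where the value should be y = -10.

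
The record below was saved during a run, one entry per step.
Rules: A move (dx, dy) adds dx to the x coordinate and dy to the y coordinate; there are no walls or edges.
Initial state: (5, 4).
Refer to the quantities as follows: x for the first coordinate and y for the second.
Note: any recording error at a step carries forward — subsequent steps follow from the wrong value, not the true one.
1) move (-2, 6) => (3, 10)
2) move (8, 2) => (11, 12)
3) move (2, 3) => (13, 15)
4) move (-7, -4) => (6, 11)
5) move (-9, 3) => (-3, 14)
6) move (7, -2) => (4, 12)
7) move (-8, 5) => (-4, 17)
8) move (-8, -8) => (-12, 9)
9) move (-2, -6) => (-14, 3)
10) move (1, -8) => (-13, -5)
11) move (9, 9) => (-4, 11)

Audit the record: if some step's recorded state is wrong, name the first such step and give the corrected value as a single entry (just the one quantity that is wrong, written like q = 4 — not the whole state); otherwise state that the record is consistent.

step 1: x = 5 + (-2) = 3, y = 4 + (6) = 10 -> same as recorded
step 2: x = 3 + (8) = 11, y = 10 + (2) = 12 -> no discrepancy
step 3: x = 11 + (2) = 13, y = 12 + (3) = 15 -> in agreement
step 4: x = 13 + (-7) = 6, y = 15 + (-4) = 11 -> no discrepancy
step 5: x = 6 + (-9) = -3, y = 11 + (3) = 14 -> confirmed correct
step 6: x = -3 + (7) = 4, y = 14 + (-2) = 12 -> matches
step 7: x = 4 + (-8) = -4, y = 12 + (5) = 17 -> verified
step 8: x = -4 + (-8) = -12, y = 17 + (-8) = 9 -> agrees with the record
step 9: x = -12 + (-2) = -14, y = 9 + (-6) = 3 -> no discrepancy
step 10: x = -14 + (1) = -13, y = 3 + (-8) = -5 -> no discrepancy
step 11: x = -13 + (9) = -4, y = -5 + (9) = 4 -> first mismatch against the record
Step 11 is the first one off; corrected, y = 4.

step 11, y = 4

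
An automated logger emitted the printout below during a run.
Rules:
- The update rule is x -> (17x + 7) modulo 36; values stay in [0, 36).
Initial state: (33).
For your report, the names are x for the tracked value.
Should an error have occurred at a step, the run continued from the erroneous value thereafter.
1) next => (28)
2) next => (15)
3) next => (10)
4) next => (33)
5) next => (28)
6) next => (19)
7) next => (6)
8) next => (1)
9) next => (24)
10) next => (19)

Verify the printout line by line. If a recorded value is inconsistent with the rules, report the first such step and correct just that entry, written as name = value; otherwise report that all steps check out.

step 1: x = (17*33 + 7) mod 36 = 28 -> verified
step 2: x = (17*28 + 7) mod 36 = 15 -> matches
step 3: x = (17*15 + 7) mod 36 = 10 -> no discrepancy
step 4: x = (17*10 + 7) mod 36 = 33 -> in agreement
step 5: x = (17*33 + 7) mod 36 = 28 -> same as recorded
step 6: x = (17*28 + 7) mod 36 = 15 -> the printout disagrees here
The earliest wrong entry is at step 6: it should read x = 15.

step 6, x = 15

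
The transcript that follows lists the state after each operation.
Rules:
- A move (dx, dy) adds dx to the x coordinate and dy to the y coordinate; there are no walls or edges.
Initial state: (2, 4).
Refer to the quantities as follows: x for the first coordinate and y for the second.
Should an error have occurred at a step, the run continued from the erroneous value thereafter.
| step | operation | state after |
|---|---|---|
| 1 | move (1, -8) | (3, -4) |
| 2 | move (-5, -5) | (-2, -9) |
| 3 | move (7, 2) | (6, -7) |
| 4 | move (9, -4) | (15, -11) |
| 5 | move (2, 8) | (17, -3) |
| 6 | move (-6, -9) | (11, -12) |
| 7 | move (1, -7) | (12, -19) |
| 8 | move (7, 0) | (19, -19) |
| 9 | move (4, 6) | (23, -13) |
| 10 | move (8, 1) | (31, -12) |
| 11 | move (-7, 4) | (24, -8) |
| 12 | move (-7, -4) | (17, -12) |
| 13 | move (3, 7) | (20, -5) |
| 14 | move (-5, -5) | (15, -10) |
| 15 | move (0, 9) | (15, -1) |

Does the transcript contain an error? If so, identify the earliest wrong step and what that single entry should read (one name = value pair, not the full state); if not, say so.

Recomputing the run from the initial state:
step 1: x = 3, y = -4
step 2: x = -2, y = -9
step 3: x = 5, y = -7
step 4: x = 14, y = -11
step 5: x = 16, y = -3
step 6: x = 10, y = -12
step 7: x = 11, y = -19
step 8: x = 18, y = -19
step 9: x = 22, y = -13
step 10: x = 30, y = -12
step 11: x = 23, y = -8
step 12: x = 16, y = -12
step 13: x = 19, y = -5
step 14: x = 14, y = -10
step 15: x = 14, y = -1
The first disagreement with the transcript is at step 3, where the value should be x = 5.

step 3, x = 5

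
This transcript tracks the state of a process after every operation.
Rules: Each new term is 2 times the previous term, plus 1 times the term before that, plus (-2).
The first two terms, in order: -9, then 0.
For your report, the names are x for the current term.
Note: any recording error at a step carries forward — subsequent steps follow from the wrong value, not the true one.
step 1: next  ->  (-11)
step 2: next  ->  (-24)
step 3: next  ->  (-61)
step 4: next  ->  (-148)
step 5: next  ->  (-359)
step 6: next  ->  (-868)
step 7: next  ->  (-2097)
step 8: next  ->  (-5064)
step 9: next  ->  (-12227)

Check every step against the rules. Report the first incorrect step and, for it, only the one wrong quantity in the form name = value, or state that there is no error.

no error

Recomputing the run from the initial state:
step 1: x = -11
step 2: x = -24
step 3: x = -61
step 4: x = -148
step 5: x = -359
step 6: x = -868
step 7: x = -2097
step 8: x = -5064
step 9: x = -12227
This matches the transcript at every step.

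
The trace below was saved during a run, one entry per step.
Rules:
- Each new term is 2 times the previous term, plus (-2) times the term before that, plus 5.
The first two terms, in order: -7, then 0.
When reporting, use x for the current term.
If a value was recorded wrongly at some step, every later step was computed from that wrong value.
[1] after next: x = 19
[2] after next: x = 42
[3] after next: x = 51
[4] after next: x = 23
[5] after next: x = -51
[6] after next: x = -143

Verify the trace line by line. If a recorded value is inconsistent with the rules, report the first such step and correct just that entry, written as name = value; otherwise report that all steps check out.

Recomputing the run from the initial state:
step 1: x = 19
step 2: x = 43
step 3: x = 53
step 4: x = 25
step 5: x = -51
step 6: x = -147
The first disagreement with the trace is at step 2, where the value should be x = 43.

step 2, x = 43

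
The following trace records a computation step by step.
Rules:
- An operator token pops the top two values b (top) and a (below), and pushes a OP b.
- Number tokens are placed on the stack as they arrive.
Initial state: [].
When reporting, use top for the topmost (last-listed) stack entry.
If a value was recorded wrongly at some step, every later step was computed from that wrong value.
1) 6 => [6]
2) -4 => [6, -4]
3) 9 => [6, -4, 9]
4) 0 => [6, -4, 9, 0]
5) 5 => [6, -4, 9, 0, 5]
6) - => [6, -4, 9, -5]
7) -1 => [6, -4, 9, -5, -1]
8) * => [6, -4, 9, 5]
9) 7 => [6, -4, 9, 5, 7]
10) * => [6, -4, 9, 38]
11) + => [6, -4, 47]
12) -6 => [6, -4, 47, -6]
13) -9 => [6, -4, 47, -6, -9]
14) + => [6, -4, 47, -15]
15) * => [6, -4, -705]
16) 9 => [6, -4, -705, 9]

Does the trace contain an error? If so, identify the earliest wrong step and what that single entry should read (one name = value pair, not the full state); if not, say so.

1. push 6: top = 6 (agrees with the trace)
2. push -4: top = -4 (exactly as logged)
3. push 9: top = 9 (consistent with the trace)
4. push 0: top = 0 (no discrepancy)
5. push 5: top = 5 (no discrepancy)
6. 0 - 5 = -5 (agrees with the trace)
7. push -1: top = -1 (no discrepancy)
8. -5 * -1 = 5 (in agreement)
9. push 7: top = 7 (confirmed correct)
10. 5 * 7 = 35 (the trace disagrees here)
Step 10 is the first one off; corrected, top = 35.

step 10, top = 35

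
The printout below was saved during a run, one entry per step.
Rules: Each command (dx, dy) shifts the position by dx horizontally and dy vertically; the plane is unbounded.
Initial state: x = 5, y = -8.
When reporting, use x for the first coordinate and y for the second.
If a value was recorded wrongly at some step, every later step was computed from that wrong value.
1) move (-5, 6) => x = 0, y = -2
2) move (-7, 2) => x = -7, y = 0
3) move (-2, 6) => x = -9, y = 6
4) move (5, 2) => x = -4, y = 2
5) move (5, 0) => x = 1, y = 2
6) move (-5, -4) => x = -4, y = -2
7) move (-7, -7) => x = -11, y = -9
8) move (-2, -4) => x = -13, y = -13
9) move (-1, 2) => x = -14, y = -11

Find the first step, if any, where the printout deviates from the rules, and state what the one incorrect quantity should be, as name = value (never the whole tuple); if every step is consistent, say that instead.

Recomputing the run from the initial state:
step 1: x = 0, y = -2
step 2: x = -7, y = 0
step 3: x = -9, y = 6
step 4: x = -4, y = 8
step 5: x = 1, y = 8
step 6: x = -4, y = 4
step 7: x = -11, y = -3
step 8: x = -13, y = -7
step 9: x = -14, y = -5
The first disagreement with the printout is at step 4, where the value should be y = 8.

step 4, y = 8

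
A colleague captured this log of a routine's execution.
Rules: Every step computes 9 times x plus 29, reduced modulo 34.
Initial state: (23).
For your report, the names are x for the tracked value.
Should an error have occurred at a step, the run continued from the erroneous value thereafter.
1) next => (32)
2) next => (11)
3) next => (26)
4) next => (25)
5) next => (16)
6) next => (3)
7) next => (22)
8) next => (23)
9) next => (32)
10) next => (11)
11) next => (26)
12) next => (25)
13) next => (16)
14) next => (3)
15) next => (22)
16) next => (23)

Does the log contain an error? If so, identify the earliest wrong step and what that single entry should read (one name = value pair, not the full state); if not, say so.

Recomputing the run from the initial state:
step 1: x = 32
step 2: x = 11
step 3: x = 26
step 4: x = 25
step 5: x = 16
step 6: x = 3
step 7: x = 22
step 8: x = 23
step 9: x = 32
step 10: x = 11
step 11: x = 26
step 12: x = 25
step 13: x = 16
step 14: x = 3
step 15: x = 22
step 16: x = 23
This matches the log at every step.

no error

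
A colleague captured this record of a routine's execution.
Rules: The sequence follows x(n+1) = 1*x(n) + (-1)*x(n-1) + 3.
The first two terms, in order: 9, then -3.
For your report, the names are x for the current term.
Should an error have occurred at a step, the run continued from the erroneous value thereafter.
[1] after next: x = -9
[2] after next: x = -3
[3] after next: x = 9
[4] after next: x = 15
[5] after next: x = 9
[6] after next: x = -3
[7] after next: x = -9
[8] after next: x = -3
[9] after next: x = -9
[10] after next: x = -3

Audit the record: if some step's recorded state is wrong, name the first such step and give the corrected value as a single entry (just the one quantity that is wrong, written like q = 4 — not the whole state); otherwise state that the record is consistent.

1. x = 1*(-3) + (-1)*(9) + (3) = -9 (matches)
2. x = 1*(-9) + (-1)*(-3) + (3) = -3 (consistent with the record)
3. x = 1*(-3) + (-1)*(-9) + (3) = 9 (matches)
4. x = 1*(9) + (-1)*(-3) + (3) = 15 (in agreement)
5. x = 1*(15) + (-1)*(9) + (3) = 9 (in agreement)
6. x = 1*(9) + (-1)*(15) + (3) = -3 (verified)
7. x = 1*(-3) + (-1)*(9) + (3) = -9 (consistent with the record)
8. x = 1*(-9) + (-1)*(-3) + (3) = -3 (checks out)
9. x = 1*(-3) + (-1)*(-9) + (3) = 9 (the record disagrees here)
First deviation found at step 9; the corrected entry is x = 9.

step 9, x = 9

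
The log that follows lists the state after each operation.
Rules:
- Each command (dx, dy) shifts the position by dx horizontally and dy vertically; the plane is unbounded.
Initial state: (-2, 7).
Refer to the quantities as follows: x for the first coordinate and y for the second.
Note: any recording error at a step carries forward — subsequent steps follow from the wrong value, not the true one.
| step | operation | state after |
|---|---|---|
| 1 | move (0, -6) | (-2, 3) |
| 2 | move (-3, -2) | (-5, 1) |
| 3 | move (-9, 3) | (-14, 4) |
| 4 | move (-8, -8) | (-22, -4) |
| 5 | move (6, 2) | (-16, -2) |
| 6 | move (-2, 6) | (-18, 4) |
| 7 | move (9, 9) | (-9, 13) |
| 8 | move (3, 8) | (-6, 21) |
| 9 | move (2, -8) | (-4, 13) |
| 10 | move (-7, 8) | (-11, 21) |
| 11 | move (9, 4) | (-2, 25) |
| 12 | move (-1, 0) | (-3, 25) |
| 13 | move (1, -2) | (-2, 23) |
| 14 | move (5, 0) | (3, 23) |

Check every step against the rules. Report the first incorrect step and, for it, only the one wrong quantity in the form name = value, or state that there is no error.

step 1, y = 1

Recomputing the run from the initial state:
step 1: x = -2, y = 1
step 2: x = -5, y = -1
step 3: x = -14, y = 2
step 4: x = -22, y = -6
step 5: x = -16, y = -4
step 6: x = -18, y = 2
step 7: x = -9, y = 11
step 8: x = -6, y = 19
step 9: x = -4, y = 11
step 10: x = -11, y = 19
step 11: x = -2, y = 23
step 12: x = -3, y = 23
step 13: x = -2, y = 21
step 14: x = 3, y = 21
The first disagreement with the log is at step 1, where the value should be y = 1.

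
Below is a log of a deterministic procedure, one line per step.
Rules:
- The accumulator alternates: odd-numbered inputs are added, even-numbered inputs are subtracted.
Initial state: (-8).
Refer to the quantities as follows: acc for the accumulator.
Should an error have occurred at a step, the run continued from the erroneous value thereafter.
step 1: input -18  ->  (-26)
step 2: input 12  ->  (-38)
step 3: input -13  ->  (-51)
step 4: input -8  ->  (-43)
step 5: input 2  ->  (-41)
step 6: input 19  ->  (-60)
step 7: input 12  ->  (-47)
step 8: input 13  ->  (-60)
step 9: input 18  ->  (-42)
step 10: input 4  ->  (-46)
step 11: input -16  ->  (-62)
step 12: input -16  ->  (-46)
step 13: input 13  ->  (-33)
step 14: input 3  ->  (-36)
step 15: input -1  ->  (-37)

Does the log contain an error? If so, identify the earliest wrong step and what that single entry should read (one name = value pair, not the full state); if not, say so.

Recomputing the run from the initial state:
step 1: acc = -26
step 2: acc = -38
step 3: acc = -51
step 4: acc = -43
step 5: acc = -41
step 6: acc = -60
step 7: acc = -48
step 8: acc = -61
step 9: acc = -43
step 10: acc = -47
step 11: acc = -63
step 12: acc = -47
step 13: acc = -34
step 14: acc = -37
step 15: acc = -38
The first disagreement with the log is at step 7, where the value should be acc = -48.

step 7, acc = -48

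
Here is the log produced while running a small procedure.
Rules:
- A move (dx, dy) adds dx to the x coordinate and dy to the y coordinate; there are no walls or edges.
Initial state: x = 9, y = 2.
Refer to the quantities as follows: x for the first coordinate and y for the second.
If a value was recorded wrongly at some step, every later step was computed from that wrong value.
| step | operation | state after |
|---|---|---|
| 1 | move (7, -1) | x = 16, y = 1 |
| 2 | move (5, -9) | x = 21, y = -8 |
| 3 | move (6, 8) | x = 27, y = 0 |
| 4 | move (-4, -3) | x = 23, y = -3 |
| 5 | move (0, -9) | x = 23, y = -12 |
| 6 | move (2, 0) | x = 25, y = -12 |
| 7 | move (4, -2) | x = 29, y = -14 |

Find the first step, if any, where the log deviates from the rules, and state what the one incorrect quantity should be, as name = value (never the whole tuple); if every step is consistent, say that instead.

Recomputing the run from the initial state:
step 1: x = 16, y = 1
step 2: x = 21, y = -8
step 3: x = 27, y = 0
step 4: x = 23, y = -3
step 5: x = 23, y = -12
step 6: x = 25, y = -12
step 7: x = 29, y = -14
This matches the log at every step.

no error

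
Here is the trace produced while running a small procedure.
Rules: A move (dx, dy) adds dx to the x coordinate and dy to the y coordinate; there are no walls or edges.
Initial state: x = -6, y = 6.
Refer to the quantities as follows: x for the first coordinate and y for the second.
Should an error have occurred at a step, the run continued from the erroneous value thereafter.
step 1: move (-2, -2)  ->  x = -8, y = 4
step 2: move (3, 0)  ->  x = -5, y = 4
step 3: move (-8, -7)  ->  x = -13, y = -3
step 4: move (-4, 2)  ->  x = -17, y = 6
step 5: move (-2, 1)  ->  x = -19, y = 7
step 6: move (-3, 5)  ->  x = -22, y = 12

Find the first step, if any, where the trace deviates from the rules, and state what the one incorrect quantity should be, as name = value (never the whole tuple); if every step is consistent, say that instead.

Recomputing the run from the initial state:
step 1: x = -8, y = 4
step 2: x = -5, y = 4
step 3: x = -13, y = -3
step 4: x = -17, y = -1
step 5: x = -19, y = 0
step 6: x = -22, y = 5
The first disagreement with the trace is at step 4, where the value should be y = -1.

step 4, y = -1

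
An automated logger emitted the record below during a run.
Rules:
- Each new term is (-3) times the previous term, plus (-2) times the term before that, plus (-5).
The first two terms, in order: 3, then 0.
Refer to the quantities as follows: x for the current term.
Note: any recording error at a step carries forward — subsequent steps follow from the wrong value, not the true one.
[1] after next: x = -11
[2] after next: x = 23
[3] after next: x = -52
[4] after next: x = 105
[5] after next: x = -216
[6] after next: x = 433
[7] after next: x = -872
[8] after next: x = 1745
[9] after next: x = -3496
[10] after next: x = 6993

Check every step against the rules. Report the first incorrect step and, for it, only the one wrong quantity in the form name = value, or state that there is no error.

step 2, x = 28

Recomputing the run from the initial state:
step 1: x = -11
step 2: x = 28
step 3: x = -67
step 4: x = 140
step 5: x = -291
step 6: x = 588
step 7: x = -1187
step 8: x = 2380
step 9: x = -4771
step 10: x = 9548
The first disagreement with the record is at step 2, where the value should be x = 28.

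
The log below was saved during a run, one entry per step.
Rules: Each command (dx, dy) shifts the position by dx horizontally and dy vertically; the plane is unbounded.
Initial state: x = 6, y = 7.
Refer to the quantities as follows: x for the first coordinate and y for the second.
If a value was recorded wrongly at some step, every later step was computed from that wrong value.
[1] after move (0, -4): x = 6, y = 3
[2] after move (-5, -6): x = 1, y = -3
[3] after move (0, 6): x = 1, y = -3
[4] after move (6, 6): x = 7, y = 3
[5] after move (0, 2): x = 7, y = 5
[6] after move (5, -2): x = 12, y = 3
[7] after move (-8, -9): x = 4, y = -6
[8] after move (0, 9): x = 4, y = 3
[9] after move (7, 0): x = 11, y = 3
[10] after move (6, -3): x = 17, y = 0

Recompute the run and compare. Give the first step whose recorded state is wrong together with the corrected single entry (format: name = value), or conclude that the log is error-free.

step 3, y = 3

1. x = 6 + (0) = 6, y = 7 + (-4) = 3 (agrees with the log)
2. x = 6 + (-5) = 1, y = 3 + (-6) = -3 (in agreement)
3. x = 1 + (0) = 1, y = -3 + (6) = 3 (the log disagrees here)
Step 3 is the first one off; corrected, y = 3.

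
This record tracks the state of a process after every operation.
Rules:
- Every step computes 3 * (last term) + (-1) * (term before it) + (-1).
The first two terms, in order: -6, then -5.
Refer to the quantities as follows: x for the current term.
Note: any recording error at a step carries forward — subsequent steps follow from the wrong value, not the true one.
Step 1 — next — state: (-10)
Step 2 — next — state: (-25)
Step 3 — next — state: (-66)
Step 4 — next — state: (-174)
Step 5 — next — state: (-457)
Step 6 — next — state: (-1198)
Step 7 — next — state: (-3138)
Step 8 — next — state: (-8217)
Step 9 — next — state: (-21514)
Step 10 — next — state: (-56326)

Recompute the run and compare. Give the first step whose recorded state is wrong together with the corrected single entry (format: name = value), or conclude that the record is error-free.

Recomputing the run from the initial state:
step 1: x = -10
step 2: x = -26
step 3: x = -69
step 4: x = -182
step 5: x = -478
step 6: x = -1253
step 7: x = -3282
step 8: x = -8594
step 9: x = -22501
step 10: x = -58910
The first disagreement with the record is at step 2, where the value should be x = -26.

step 2, x = -26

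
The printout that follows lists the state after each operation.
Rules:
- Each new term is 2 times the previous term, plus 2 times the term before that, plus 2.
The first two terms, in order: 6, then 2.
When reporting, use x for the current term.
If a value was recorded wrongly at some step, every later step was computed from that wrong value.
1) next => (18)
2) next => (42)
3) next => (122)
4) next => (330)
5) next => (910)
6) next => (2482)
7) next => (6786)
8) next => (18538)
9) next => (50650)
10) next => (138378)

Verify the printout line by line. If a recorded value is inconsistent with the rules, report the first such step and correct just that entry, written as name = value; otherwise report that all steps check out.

step 5, x = 906

Recomputing the run from the initial state:
step 1: x = 18
step 2: x = 42
step 3: x = 122
step 4: x = 330
step 5: x = 906
step 6: x = 2474
step 7: x = 6762
step 8: x = 18474
step 9: x = 50474
step 10: x = 137898
The first disagreement with the printout is at step 5, where the value should be x = 906.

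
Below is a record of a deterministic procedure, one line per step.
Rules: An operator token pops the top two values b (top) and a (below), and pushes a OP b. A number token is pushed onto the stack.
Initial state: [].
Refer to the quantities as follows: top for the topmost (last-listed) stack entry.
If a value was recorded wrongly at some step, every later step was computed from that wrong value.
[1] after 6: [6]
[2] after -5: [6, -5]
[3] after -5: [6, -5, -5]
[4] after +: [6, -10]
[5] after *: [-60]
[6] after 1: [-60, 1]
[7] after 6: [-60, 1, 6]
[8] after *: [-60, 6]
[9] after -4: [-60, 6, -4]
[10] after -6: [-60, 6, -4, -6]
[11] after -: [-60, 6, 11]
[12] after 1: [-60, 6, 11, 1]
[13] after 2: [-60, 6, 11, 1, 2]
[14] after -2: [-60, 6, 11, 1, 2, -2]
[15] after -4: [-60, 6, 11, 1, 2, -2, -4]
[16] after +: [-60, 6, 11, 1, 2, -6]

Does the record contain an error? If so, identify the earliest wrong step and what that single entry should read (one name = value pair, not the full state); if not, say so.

step 11, top = 2

Recomputing the run from the initial state:
step 1: [6]
step 2: [6, -5]
step 3: [6, -5, -5]
step 4: [6, -10]
step 5: [-60]
step 6: [-60, 1]
step 7: [-60, 1, 6]
step 8: [-60, 6]
step 9: [-60, 6, -4]
step 10: [-60, 6, -4, -6]
step 11: [-60, 6, 2]
step 12: [-60, 6, 2, 1]
step 13: [-60, 6, 2, 1, 2]
step 14: [-60, 6, 2, 1, 2, -2]
step 15: [-60, 6, 2, 1, 2, -2, -4]
step 16: [-60, 6, 2, 1, 2, -6]
The first disagreement with the record is at step 11, where the value should be top = 2.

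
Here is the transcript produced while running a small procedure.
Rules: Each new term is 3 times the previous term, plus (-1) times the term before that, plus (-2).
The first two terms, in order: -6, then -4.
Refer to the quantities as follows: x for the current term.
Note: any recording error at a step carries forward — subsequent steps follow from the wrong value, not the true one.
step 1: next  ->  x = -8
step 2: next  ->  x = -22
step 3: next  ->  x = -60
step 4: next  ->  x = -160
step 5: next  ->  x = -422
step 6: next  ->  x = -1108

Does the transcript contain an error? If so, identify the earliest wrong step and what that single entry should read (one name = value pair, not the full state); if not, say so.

1. x = 3*(-4) + (-1)*(-6) + (-2) = -8 (confirmed correct)
2. x = 3*(-8) + (-1)*(-4) + (-2) = -22 (consistent with the transcript)
3. x = 3*(-22) + (-1)*(-8) + (-2) = -60 (same as recorded)
4. x = 3*(-60) + (-1)*(-22) + (-2) = -160 (consistent with the transcript)
5. x = 3*(-160) + (-1)*(-60) + (-2) = -422 (exactly as logged)
6. x = 3*(-422) + (-1)*(-160) + (-2) = -1108 (no discrepancy)
The whole run recomputes cleanly — no discrepancies.

no error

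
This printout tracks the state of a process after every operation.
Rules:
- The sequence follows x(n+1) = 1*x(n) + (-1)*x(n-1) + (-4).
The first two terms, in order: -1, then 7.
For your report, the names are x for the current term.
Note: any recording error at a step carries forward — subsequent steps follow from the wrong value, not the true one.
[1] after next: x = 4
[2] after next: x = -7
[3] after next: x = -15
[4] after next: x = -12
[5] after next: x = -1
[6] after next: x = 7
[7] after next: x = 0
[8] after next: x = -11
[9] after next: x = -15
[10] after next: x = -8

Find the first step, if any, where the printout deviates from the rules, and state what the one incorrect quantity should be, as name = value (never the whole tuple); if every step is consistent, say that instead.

Recomputing the run from the initial state:
step 1: x = 4
step 2: x = -7
step 3: x = -15
step 4: x = -12
step 5: x = -1
step 6: x = 7
step 7: x = 4
step 8: x = -7
step 9: x = -15
step 10: x = -12
The first disagreement with the printout is at step 7, where the value should be x = 4.

step 7, x = 4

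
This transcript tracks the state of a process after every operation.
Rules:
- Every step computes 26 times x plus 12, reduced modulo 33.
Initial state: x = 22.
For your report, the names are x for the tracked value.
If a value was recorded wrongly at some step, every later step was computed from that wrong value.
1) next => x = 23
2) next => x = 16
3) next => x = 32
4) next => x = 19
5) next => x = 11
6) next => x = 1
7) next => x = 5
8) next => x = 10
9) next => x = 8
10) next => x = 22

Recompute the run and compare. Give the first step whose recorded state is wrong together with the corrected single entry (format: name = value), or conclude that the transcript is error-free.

Step 1: x = (26*22 + 12) mod 33 = 23 — checks out.
Step 2: x = (26*23 + 12) mod 33 = 16 — verified.
Step 3: x = (26*16 + 12) mod 33 = 32 — confirmed correct.
Step 4: x = (26*32 + 12) mod 33 = 19 — verified.
Step 5: x = (26*19 + 12) mod 33 = 11 — exactly as logged.
Step 6: x = (26*11 + 12) mod 33 = 1 — same as recorded.
Step 7: x = (26*1 + 12) mod 33 = 5 — consistent with the transcript.
Step 8: x = (26*5 + 12) mod 33 = 10 — exactly as logged.
Step 9: x = (26*10 + 12) mod 33 = 8 — in agreement.
Step 10: x = (26*8 + 12) mod 33 = 22 — verified.
All entries verified; no error found.

no error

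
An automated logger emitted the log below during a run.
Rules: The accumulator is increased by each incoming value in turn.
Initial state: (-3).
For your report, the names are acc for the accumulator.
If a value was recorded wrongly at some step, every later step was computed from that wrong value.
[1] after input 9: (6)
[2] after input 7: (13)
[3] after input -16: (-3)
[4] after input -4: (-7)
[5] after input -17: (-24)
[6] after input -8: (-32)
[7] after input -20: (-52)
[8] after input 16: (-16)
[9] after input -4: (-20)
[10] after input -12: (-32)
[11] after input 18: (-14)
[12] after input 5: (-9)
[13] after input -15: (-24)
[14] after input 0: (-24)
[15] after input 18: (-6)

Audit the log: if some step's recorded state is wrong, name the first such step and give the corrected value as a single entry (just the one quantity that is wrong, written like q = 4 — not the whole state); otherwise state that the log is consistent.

step 8, acc = -36

Step 1: acc = -3 + 9 = 6 — exactly as logged.
Step 2: acc = 6 + 7 = 13 — consistent with the log.
Step 3: acc = 13 + -16 = -3 — no discrepancy.
Step 4: acc = -3 + -4 = -7 — same as recorded.
Step 5: acc = -7 + -17 = -24 — confirmed correct.
Step 6: acc = -24 + -8 = -32 — same as recorded.
Step 7: acc = -32 + -20 = -52 — confirmed correct.
Step 8: acc = -52 + 16 = -36 — this is not what the log shows.
That makes step 8 the first incorrect line — acc = -36 is what it should show.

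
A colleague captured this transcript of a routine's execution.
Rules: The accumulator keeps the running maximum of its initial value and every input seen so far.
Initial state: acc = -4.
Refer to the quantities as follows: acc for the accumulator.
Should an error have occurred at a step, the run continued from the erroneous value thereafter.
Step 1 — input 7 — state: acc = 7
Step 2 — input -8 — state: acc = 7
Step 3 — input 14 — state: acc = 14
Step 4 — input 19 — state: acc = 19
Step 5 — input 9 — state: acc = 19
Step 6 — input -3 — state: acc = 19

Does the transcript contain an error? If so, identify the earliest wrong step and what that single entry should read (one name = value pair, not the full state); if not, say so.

no error

Step 1: acc = max(-4, 7) = 7 — confirmed correct.
Step 2: acc = max(7, -8) = 7 — consistent with the transcript.
Step 3: acc = max(7, 14) = 14 — agrees with the transcript.
Step 4: acc = max(14, 19) = 19 — verified.
Step 5: acc = max(19, 9) = 19 — in agreement.
Step 6: acc = max(19, -3) = 19 — consistent with the transcript.
The recomputation confirms every line.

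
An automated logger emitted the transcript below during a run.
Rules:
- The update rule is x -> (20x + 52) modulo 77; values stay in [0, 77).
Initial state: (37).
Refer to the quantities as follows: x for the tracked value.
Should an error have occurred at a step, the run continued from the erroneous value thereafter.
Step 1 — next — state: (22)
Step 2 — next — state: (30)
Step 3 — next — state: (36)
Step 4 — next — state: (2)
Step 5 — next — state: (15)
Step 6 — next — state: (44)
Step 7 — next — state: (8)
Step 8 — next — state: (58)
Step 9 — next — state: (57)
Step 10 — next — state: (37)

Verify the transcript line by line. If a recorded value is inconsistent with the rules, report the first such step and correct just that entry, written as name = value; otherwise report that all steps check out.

Recomputing the run from the initial state:
step 1: x = 22
step 2: x = 30
step 3: x = 36
step 4: x = 2
step 5: x = 15
step 6: x = 44
step 7: x = 8
step 8: x = 58
step 9: x = 57
step 10: x = 37
This matches the transcript at every step.

no error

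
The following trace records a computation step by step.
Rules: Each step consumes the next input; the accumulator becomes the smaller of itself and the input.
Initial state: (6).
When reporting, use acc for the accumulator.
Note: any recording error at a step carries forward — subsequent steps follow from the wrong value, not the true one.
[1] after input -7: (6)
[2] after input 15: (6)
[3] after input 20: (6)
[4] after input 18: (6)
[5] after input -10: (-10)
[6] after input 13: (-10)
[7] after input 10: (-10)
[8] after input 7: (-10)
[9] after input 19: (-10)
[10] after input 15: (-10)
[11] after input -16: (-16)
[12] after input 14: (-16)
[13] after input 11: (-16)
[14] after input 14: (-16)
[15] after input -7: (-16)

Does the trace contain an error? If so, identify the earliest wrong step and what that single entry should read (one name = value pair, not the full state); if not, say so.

step 1, acc = -7

1. acc = min(6, -7) = -7 (first mismatch against the trace)
First incorrect step: 1; the correct value is acc = -7.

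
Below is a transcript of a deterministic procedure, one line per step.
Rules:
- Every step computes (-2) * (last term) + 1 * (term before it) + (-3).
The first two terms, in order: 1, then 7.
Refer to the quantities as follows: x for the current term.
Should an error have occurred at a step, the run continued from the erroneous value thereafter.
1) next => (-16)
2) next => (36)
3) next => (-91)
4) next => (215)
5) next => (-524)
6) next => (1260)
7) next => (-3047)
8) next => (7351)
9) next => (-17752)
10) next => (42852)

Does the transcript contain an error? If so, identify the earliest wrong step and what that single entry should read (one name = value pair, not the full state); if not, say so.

no error

Step 1: x = -2*(7) + (1)*(1) + (-3) = -16 — in agreement.
Step 2: x = -2*(-16) + (1)*(7) + (-3) = 36 — consistent with the transcript.
Step 3: x = -2*(36) + (1)*(-16) + (-3) = -91 — consistent with the transcript.
Step 4: x = -2*(-91) + (1)*(36) + (-3) = 215 — no discrepancy.
Step 5: x = -2*(215) + (1)*(-91) + (-3) = -524 — agrees with the transcript.
Step 6: x = -2*(-524) + (1)*(215) + (-3) = 1260 — checks out.
Step 7: x = -2*(1260) + (1)*(-524) + (-3) = -3047 — consistent with the transcript.
Step 8: x = -2*(-3047) + (1)*(1260) + (-3) = 7351 — matches.
Step 9: x = -2*(7351) + (1)*(-3047) + (-3) = -17752 — in agreement.
Step 10: x = -2*(-17752) + (1)*(7351) + (-3) = 42852 — consistent with the transcript.
Every step is consistent.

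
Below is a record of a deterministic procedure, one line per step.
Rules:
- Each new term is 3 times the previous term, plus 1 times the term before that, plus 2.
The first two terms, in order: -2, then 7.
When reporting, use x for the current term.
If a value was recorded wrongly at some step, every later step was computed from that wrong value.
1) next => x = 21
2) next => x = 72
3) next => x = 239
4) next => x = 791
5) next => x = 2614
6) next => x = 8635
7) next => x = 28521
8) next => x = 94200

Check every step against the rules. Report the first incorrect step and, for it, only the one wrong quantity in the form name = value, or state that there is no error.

Step 1: x = 3*(7) + (1)*(-2) + (2) = 21 — same as recorded.
Step 2: x = 3*(21) + (1)*(7) + (2) = 72 — exactly as logged.
Step 3: x = 3*(72) + (1)*(21) + (2) = 239 — consistent with the record.
Step 4: x = 3*(239) + (1)*(72) + (2) = 791 — same as recorded.
Step 5: x = 3*(791) + (1)*(239) + (2) = 2614 — agrees with the record.
Step 6: x = 3*(2614) + (1)*(791) + (2) = 8635 — confirmed correct.
Step 7: x = 3*(8635) + (1)*(2614) + (2) = 28521 — matches.
Step 8: x = 3*(28521) + (1)*(8635) + (2) = 94200 — verified.
Each recorded entry agrees with the recomputation.

no error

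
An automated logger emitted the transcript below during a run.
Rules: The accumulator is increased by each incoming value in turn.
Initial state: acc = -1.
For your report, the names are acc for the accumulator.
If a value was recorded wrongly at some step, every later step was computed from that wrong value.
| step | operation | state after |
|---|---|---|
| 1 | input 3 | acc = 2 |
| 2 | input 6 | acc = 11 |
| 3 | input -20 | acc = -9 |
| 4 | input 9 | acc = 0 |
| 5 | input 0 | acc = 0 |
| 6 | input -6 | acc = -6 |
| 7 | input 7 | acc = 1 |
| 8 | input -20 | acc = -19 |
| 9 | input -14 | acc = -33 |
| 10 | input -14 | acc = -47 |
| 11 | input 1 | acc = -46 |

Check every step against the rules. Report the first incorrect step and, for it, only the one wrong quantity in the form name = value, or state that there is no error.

Step 1: acc = -1 + 3 = 2 — no discrepancy.
Step 2: acc = 2 + 6 = 8 — this is not what the transcript shows.
The audit stops at step 2: the recorded entry is wrong and should be acc = 8.

step 2, acc = 8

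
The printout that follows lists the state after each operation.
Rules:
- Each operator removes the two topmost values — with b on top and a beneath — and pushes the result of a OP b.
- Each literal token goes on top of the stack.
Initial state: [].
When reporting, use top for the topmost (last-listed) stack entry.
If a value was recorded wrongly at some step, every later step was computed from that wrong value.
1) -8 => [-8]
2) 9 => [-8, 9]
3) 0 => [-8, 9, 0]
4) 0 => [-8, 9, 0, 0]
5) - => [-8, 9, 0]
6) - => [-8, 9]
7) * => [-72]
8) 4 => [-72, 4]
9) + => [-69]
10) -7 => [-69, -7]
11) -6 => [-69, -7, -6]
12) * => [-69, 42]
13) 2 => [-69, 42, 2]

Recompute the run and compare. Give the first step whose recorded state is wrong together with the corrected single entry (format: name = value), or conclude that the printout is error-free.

Recomputing the run from the initial state:
step 1: [-8]
step 2: [-8, 9]
step 3: [-8, 9, 0]
step 4: [-8, 9, 0, 0]
step 5: [-8, 9, 0]
step 6: [-8, 9]
step 7: [-72]
step 8: [-72, 4]
step 9: [-68]
step 10: [-68, -7]
step 11: [-68, -7, -6]
step 12: [-68, 42]
step 13: [-68, 42, 2]
The first disagreement with the printout is at step 9, where the value should be top = -68.

step 9, top = -68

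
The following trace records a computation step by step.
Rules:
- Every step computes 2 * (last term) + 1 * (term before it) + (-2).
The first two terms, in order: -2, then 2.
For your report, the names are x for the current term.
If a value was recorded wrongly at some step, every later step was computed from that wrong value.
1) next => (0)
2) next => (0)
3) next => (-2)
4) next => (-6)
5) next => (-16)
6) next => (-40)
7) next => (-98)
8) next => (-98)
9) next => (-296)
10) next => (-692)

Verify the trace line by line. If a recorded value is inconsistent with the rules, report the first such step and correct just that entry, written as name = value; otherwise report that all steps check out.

step 8, x = -238

Recomputing the run from the initial state:
step 1: x = 0
step 2: x = 0
step 3: x = -2
step 4: x = -6
step 5: x = -16
step 6: x = -40
step 7: x = -98
step 8: x = -238
step 9: x = -576
step 10: x = -1392
The first disagreement with the trace is at step 8, where the value should be x = -238.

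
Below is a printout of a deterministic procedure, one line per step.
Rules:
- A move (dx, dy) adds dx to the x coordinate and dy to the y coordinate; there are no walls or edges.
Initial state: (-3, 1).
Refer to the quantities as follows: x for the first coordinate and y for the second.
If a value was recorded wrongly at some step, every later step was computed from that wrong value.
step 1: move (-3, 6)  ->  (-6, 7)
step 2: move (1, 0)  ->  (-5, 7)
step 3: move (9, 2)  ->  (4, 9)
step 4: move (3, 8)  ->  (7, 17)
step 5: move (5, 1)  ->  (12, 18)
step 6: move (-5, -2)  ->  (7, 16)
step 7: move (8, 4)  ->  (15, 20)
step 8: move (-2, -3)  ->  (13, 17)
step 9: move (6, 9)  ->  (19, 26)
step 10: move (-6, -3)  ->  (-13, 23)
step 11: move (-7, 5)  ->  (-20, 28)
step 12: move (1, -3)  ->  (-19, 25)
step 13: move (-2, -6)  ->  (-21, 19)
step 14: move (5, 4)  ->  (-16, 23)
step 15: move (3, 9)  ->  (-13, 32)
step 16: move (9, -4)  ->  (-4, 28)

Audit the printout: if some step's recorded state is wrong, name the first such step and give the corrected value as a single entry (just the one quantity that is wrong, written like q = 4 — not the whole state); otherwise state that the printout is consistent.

step 10, x = 13

step 1: x = -3 + (-3) = -6, y = 1 + (6) = 7 -> confirmed correct
step 2: x = -6 + (1) = -5, y = 7 + (0) = 7 -> verified
step 3: x = -5 + (9) = 4, y = 7 + (2) = 9 -> in agreement
step 4: x = 4 + (3) = 7, y = 9 + (8) = 17 -> consistent with the printout
step 5: x = 7 + (5) = 12, y = 17 + (1) = 18 -> exactly as logged
step 6: x = 12 + (-5) = 7, y = 18 + (-2) = 16 -> checks out
step 7: x = 7 + (8) = 15, y = 16 + (4) = 20 -> matches
step 8: x = 15 + (-2) = 13, y = 20 + (-3) = 17 -> confirmed correct
step 9: x = 13 + (6) = 19, y = 17 + (9) = 26 -> confirmed correct
step 10: x = 19 + (-6) = 13, y = 26 + (-3) = 23 -> the recorded entry deviates here
Conclusion: step 10 carries the first error; the entry should be x = 13.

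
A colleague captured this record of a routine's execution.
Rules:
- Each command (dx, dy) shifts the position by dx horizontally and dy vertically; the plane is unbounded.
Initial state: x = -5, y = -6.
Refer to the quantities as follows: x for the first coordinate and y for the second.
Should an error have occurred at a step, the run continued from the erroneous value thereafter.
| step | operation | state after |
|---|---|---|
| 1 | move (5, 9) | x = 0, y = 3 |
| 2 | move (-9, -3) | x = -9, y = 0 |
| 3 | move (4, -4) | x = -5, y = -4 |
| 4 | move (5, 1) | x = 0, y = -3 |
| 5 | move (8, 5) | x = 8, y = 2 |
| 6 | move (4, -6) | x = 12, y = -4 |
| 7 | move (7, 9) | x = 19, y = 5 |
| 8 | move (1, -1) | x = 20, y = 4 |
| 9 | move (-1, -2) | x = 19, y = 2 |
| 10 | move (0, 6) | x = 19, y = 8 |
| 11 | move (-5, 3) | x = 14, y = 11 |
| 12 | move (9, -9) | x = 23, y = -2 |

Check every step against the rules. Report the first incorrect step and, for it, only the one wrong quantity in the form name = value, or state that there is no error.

Recomputing the run from the initial state:
step 1: x = 0, y = 3
step 2: x = -9, y = 0
step 3: x = -5, y = -4
step 4: x = 0, y = -3
step 5: x = 8, y = 2
step 6: x = 12, y = -4
step 7: x = 19, y = 5
step 8: x = 20, y = 4
step 9: x = 19, y = 2
step 10: x = 19, y = 8
step 11: x = 14, y = 11
step 12: x = 23, y = 2
The first disagreement with the record is at step 12, where the value should be y = 2.

step 12, y = 2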